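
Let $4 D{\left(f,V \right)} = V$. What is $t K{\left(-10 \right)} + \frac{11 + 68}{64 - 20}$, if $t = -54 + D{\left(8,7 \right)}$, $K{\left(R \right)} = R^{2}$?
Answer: $- \frac{229821}{44} \approx -5223.2$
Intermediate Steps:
$D{\left(f,V \right)} = \frac{V}{4}$
$t = - \frac{209}{4}$ ($t = -54 + \frac{1}{4} \cdot 7 = -54 + \frac{7}{4} = - \frac{209}{4} \approx -52.25$)
$t K{\left(-10 \right)} + \frac{11 + 68}{64 - 20} = - \frac{209 \left(-10\right)^{2}}{4} + \frac{11 + 68}{64 - 20} = \left(- \frac{209}{4}\right) 100 + \frac{79}{44} = -5225 + 79 \cdot \frac{1}{44} = -5225 + \frac{79}{44} = - \frac{229821}{44}$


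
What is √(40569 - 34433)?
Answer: 2*√1534 ≈ 78.333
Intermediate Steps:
√(40569 - 34433) = √6136 = 2*√1534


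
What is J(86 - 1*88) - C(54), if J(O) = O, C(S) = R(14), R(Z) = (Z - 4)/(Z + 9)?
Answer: -56/23 ≈ -2.4348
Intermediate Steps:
R(Z) = (-4 + Z)/(9 + Z)
C(S) = 10/23 (C(S) = (-4 + 14)/(9 + 14) = 10/23)
J(86 - 1*88) - C(54) = (86 - 1*88) - 1*10/23 = (86 - 88) - 10/23 = -2 - 10/23 = -56/23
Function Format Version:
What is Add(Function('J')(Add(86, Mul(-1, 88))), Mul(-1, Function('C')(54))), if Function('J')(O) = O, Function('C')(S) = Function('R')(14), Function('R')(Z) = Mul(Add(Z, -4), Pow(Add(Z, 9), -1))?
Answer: Rational(-56, 23) ≈ -2.4348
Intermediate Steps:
Function('R')(Z) = Mul(Pow(Add(9, Z), -1), Add(-4, Z)) (Function('R')(Z) = Mul(Add(-4, Z), Pow(Add(9, Z), -1)) = Mul(Pow(Add(9, Z), -1), Add(-4, Z)))
Function('C')(S) = Rational(10, 23) (Function('C')(S) = Mul(Pow(Add(9, 14), -1), Add(-4, 14)) = Mul(Pow(23, -1), 10) = Mul(Rational(1, 23), 10) = Rational(10, 23))
Add(Function('J')(Add(86, Mul(-1, 88))), Mul(-1, Function('C')(54))) = Add(Add(86, Mul(-1, 88)), Mul(-1, Rational(10, 23))) = Add(Add(86, -88), Rational(-10, 23)) = Add(-2, Rational(-10, 23)) = Rational(-56, 23)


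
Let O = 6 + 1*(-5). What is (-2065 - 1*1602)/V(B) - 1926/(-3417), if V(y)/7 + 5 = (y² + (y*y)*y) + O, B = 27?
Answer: 87536839/162712984 ≈ 0.53798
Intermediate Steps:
O = 1 (O = 6 - 5 = 1)
V(y) = -28 + 7*y² + 7*y³ (V(y) = -35 + 7*((y² + (y*y)*y) + 1) = -35 + 7*((y² + y²*y) + 1) = -35 + 7*((y² + y³) + 1) = -35 + 7*(1 + y² + y³) = -35 + (7 + 7*y² + 7*y³) = -28 + 7*y² + 7*y³)
(-2065 - 1*1602)/V(B) - 1926/(-3417) = (-2065 - 1*1602)/(-28 + 7*27² + 7*27³) - 1926/(-3417) = (-2065 - 1602)/(-28 + 7*729 + 7*19683) - 1926*(-1/3417) = -3667/(-28 + 5103 + 137781) + 642/1139 = -3667/142856 + 642/1139 = 87536839/162712984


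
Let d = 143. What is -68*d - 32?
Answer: -9756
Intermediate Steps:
-68*d - 32 = -68*143 - 32 = -9724 - 32 = -9756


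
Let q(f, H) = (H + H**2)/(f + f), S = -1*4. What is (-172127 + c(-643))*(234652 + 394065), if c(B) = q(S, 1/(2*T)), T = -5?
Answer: -86575331188747/800 ≈ -1.0822e+11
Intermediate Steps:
S = -4
q(f, H) = (H + H**2)/(2*f) (q(f, H) = (H + H**2)/((2*f)) = (H + H**2)*(1/(2*f)) = (H + H**2)/(2*f))
c(B) = 9/800 (c(B) = (1/2)*(1 + 1/(2*(-5)))/((2*(-5))*(-4)) = (1/2)*(-1/4)*(1 + 1/(-10))/(-10) = (1/2)*(-1/10)*(-1/4)*(1 - 1/10) = (1/2)*(-1/10)*(-1/4)*(9/10) = 9/800)
(-172127 + c(-643))*(234652 + 394065) = (-172127 + 9/800)*(234652 + 394065) = -137701591/800*628717 = -86575331188747/800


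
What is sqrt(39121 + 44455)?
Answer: 2*sqrt(20894) ≈ 289.10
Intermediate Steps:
sqrt(39121 + 44455) = sqrt(83576) = 2*sqrt(20894)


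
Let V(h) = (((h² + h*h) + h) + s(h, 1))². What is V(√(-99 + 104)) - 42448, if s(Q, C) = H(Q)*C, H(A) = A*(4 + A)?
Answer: -42098 + 150*√5 ≈ -41763.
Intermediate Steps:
s(Q, C) = C*Q*(4 + Q) (s(Q, C) = (Q*(4 + Q))*C = C*Q*(4 + Q))
V(h) = (h + 2*h² + h*(4 + h))² (V(h) = (((h² + h*h) + h) + 1*h*(4 + h))² = (((h² + h²) + h) + h*(4 + h))² = ((2*h² + h) + h*(4 + h))² = ((h + 2*h²) + h*(4 + h))² = (h + 2*h² + h*(4 + h))²)
V(√(-99 + 104)) - 42448 = (√(-99 + 104))²*(5 + 3*√(-99 + 104))² - 42448 = (√5)²*(5 + 3*√5)² - 42448 = 5*(5 + 3*√5)² - 42448 = -42448 + 5*(5 + 3*√5)²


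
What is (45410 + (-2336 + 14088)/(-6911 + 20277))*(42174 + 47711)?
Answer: 27278381235810/6683 ≈ 4.0818e+9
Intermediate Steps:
(45410 + (-2336 + 14088)/(-6911 + 20277))*(42174 + 47711) = (45410 + 11752/13366)*89885 = (45410 + 11752*(1/13366))*89885 = (45410 + 5876/6683)*89885 = (303480906/6683)*89885 = 27278381235810/6683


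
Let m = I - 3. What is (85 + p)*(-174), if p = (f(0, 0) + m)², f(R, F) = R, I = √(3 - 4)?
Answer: -16182 + 1044*I ≈ -16182.0 + 1044.0*I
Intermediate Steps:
I
m = -3 + I (m = I - 3 = -3 + I ≈ -3.0 + 1.0*I)
p = (-3 + I)² (p = (0 + (-3 + I))² = (-3 + I)² ≈ 8.0 - 6.0*I)
(85 + p)*(-174) = (85 + (3 - I)²)*(-174) = -14790 - 174*(3 - I)²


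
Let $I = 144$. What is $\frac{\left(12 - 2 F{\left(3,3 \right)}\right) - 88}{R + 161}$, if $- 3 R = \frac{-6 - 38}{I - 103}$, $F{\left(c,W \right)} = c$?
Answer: $- \frac{10086}{19847} \approx -0.50819$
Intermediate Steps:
$R = \frac{44}{123}$ ($R = - \frac{\left(-6 - 38\right) \frac{1}{144 - 103}}{3} = - \frac{\left(-6 + \left(-60 + 22\right)\right) \frac{1}{41}}{3} = - \frac{\left(-6 - 38\right) \frac{1}{41}}{3} = - \frac{\left(-44\right) \frac{1}{41}}{3} = \left(- \frac{1}{3}\right) \left(- \frac{44}{41}\right) = \frac{44}{123} \approx 0.35772$)
$\frac{\left(12 - 2 F{\left(3,3 \right)}\right) - 88}{R + 161} = \frac{\left(12 - 6\right) - 88}{\frac{44}{123} + 161} = \frac{\left(12 - 6\right) - 88}{\frac{19847}{123}} = \left(6 - 88\right) \frac{123}{19847} = \left(-82\right) \frac{123}{19847} = - \frac{10086}{19847}$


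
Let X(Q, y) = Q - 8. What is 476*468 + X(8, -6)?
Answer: 222768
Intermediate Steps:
X(Q, y) = -8 + Q
476*468 + X(8, -6) = 476*468 + (-8 + 8) = 222768 + 0 = 222768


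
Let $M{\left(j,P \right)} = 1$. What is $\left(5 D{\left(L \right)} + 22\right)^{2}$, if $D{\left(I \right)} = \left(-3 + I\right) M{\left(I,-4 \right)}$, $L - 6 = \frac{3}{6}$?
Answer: $\frac{6241}{4} \approx 1560.3$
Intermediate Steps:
$L = \frac{13}{2}$ ($L = 6 + \frac{3}{6} = 6 + 3 \cdot \frac{1}{6} = 6 + \frac{1}{2} = \frac{13}{2} \approx 6.5$)
$D{\left(I \right)} = -3 + I$ ($D{\left(I \right)} = \left(-3 + I\right) 1 = -3 + I$)
$\left(5 D{\left(L \right)} + 22\right)^{2} = \left(5 \left(-3 + \frac{13}{2}\right) + 22\right)^{2} = \left(5 \cdot \frac{7}{2} + 22\right)^{2} = \left(\frac{35}{2} + 22\right)^{2} = \left(\frac{79}{2}\right)^{2} = \frac{6241}{4}$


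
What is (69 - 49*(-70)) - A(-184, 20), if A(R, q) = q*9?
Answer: 3319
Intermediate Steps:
A(R, q) = 9*q
(69 - 49*(-70)) - A(-184, 20) = (69 - 49*(-70)) - 9*20 = (69 + 3430) - 1*180 = 3499 - 180 = 3319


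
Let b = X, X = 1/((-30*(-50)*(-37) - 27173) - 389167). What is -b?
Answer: 1/471840 ≈ 2.1194e-6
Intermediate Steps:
X = -1/471840 (X = 1/((1500*(-37) - 27173) - 389167) = 1/((-55500 - 27173) - 389167) = 1/(-82673 - 389167) = 1/(-471840) = -1/471840 ≈ -2.1194e-6)
b = -1/471840 ≈ -2.1194e-6
-b = -1*(-1/471840) = 1/471840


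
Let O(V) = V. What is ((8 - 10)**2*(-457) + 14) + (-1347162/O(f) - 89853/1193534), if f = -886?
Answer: -155224289093/528735562 ≈ -293.58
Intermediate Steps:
((8 - 10)**2*(-457) + 14) + (-1347162/O(f) - 89853/1193534) = ((8 - 10)**2*(-457) + 14) + (-1347162/(-886) - 89853/1193534) = ((-2)**2*(-457) + 14) + (-1347162*(-1/886) - 89853*1/1193534) = (4*(-457) + 14) + (673581/443 - 89853/1193534) = (-1828 + 14) + 803902020375/528735562 = -1814 + 803902020375/528735562 = -155224289093/528735562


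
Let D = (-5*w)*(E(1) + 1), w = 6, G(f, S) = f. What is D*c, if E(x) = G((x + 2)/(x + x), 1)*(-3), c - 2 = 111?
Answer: 11865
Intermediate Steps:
c = 113 (c = 2 + 111 = 113)
E(x) = -3*(2 + x)/(2*x) (E(x) = ((x + 2)/(x + x))*(-3) = ((2 + x)/((2*x)))*(-3) = ((2 + x)*(1/(2*x)))*(-3) = ((2 + x)/(2*x))*(-3) = -3*(2 + x)/(2*x))
D = 105 (D = (-5*6)*((-3/2 - 3/1) + 1) = -30*((-3/2 - 3*1) + 1) = -30*((-3/2 - 3) + 1) = -30*(-9/2 + 1) = -30*(-7/2) = 105)
D*c = 105*113 = 11865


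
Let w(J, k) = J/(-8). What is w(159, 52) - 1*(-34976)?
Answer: 279649/8 ≈ 34956.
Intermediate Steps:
w(J, k) = -J/8 (w(J, k) = J*(-⅛) = -J/8)
w(159, 52) - 1*(-34976) = -⅛*159 - 1*(-34976) = -159/8 + 34976 = 279649/8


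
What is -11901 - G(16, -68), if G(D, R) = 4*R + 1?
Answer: -11630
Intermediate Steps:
G(D, R) = 1 + 4*R
-11901 - G(16, -68) = -11901 - (1 + 4*(-68)) = -11901 - (1 - 272) = -11901 - 1*(-271) = -11901 + 271 = -11630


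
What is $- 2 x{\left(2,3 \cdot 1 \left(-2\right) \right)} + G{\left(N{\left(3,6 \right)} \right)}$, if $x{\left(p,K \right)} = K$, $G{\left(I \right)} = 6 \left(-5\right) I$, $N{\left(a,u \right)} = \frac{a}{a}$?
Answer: $-18$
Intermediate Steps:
$N{\left(a,u \right)} = 1$
$G{\left(I \right)} = - 30 I$
$- 2 x{\left(2,3 \cdot 1 \left(-2\right) \right)} + G{\left(N{\left(3,6 \right)} \right)} = - 2 \cdot 3 \cdot 1 \left(-2\right) - 30 = - 2 \cdot 3 \left(-2\right) - 30 = \left(-2\right) \left(-6\right) - 30 = 12 - 30 = -18$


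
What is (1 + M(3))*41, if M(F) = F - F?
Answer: 41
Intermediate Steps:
M(F) = 0
(1 + M(3))*41 = (1 + 0)*41 = 1*41 = 41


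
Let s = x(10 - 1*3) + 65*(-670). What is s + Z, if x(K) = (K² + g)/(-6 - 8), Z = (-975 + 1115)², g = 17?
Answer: -167683/7 ≈ -23955.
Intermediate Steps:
Z = 19600 (Z = 140² = 19600)
x(K) = -17/14 - K²/14 (x(K) = (K² + 17)/(-6 - 8) = (17 + K²)/(-14) = (17 + K²)*(-1/14) = -17/14 - K²/14)
s = -304883/7 (s = (-17/14 - (10 - 1*3)²/14) + 65*(-670) = (-17/14 - (10 - 3)²/14) - 43550 = (-17/14 - 1/14*7²) - 43550 = (-17/14 - 1/14*49) - 43550 = (-17/14 - 7/2) - 43550 = -33/7 - 43550 = -304883/7 ≈ -43555.)
s + Z = -304883/7 + 19600 = -167683/7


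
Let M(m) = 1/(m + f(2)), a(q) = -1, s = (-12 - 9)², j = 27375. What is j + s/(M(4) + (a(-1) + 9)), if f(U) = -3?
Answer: 27424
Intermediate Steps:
s = 441 (s = (-21)² = 441)
M(m) = 1/(-3 + m) (M(m) = 1/(m - 3) = 1/(-3 + m))
j + s/(M(4) + (a(-1) + 9)) = 27375 + 441/(1/(-3 + 4) + (-1 + 9)) = 27375 + 441/(1/1 + 8) = 27375 + 441/(1 + 8) = 27375 + 441/9 = 27375 + 441*(⅑) = 27375 + 49 = 27424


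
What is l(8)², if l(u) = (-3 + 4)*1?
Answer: 1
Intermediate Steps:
l(u) = 1 (l(u) = 1*1 = 1)
l(8)² = 1² = 1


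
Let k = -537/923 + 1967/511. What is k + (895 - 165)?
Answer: 49406832/67379 ≈ 733.27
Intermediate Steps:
k = 220162/67379 (k = -537*1/923 + 1967*(1/511) = -537/923 + 281/73 = 220162/67379 ≈ 3.2675)
k + (895 - 165) = 220162/67379 + (895 - 165) = 220162/67379 + 730 = 49406832/67379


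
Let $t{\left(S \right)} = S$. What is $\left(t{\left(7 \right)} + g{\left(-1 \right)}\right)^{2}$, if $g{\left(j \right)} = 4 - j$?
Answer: $144$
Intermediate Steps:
$\left(t{\left(7 \right)} + g{\left(-1 \right)}\right)^{2} = \left(7 + \left(4 - -1\right)\right)^{2} = \left(7 + \left(4 + 1\right)\right)^{2} = \left(7 + 5\right)^{2} = 12^{2} = 144$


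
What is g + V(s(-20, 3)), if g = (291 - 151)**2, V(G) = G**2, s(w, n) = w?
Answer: 20000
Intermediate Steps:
g = 19600 (g = 140**2 = 19600)
g + V(s(-20, 3)) = 19600 + (-20)**2 = 19600 + 400 = 20000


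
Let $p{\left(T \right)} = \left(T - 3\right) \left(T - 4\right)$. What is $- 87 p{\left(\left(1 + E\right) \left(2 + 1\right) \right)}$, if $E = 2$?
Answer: $-2610$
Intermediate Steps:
$p{\left(T \right)} = \left(-4 + T\right) \left(-3 + T\right)$ ($p{\left(T \right)} = \left(-3 + T\right) \left(T - 4\right) = \left(-3 + T\right) \left(-4 + T\right) = \left(-4 + T\right) \left(-3 + T\right)$)
$- 87 p{\left(\left(1 + E\right) \left(2 + 1\right) \right)} = - 87 \left(12 + \left(\left(1 + 2\right) \left(2 + 1\right)\right)^{2} - 7 \left(1 + 2\right) \left(2 + 1\right)\right) = - 87 \left(12 + \left(3 \cdot 3\right)^{2} - 7 \cdot 3 \cdot 3\right) = - 87 \left(12 + 9^{2} - 63\right) = - 87 \left(12 + 81 - 63\right) = \left(-87\right) 30 = -2610$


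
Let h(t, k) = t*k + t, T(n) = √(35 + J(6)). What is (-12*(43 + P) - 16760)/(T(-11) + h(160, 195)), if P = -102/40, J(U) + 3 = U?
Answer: -270407872/491724781 + 86227*√38/4917247810 ≈ -0.54981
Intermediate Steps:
J(U) = -3 + U
P = -51/20 (P = -102*1/40 = -51/20 ≈ -2.5500)
T(n) = √38 (T(n) = √(35 + (-3 + 6)) = √(35 + 3) = √38)
h(t, k) = t + k*t (h(t, k) = k*t + t = t + k*t)
(-12*(43 + P) - 16760)/(T(-11) + h(160, 195)) = (-12*(43 - 51/20) - 16760)/(√38 + 160*(1 + 195)) = (-12*809/20 - 16760)/(√38 + 160*196) = (-2427/5 - 16760)/(√38 + 31360) = -86227/(5*(31360 + √38))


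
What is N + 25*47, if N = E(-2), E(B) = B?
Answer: 1173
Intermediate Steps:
N = -2
N + 25*47 = -2 + 25*47 = -2 + 1175 = 1173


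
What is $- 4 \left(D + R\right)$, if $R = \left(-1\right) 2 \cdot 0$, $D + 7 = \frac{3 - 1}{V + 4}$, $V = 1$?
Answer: $\frac{132}{5} \approx 26.4$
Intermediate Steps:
$D = - \frac{33}{5}$ ($D = -7 + \frac{3 - 1}{1 + 4} = -7 + \frac{2}{5} = - \frac{33}{5} \approx -6.6$)
$R = 0$ ($R = \left(-2\right) 0 = 0$)
$- 4 \left(D + R\right) = - 4 \left(- \frac{33}{5} + 0\right) = \left(-4\right) \left(- \frac{33}{5}\right) = \frac{132}{5}$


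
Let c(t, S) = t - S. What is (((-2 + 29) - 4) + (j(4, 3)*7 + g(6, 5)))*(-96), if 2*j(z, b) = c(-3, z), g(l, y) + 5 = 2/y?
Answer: 2928/5 ≈ 585.60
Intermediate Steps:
g(l, y) = -5 + 2/y
j(z, b) = -3/2 - z/2 (j(z, b) = (-3 - z)/2 = -3/2 - z/2)
(((-2 + 29) - 4) + (j(4, 3)*7 + g(6, 5)))*(-96) = (((-2 + 29) - 4) + ((-3/2 - ½*4)*7 + (-5 + 2/5)))*(-96) = ((27 - 4) + ((-3/2 - 2)*7 + (-5 + 2*(⅕))))*(-96) = (23 + (-7/2*7 + (-5 + ⅖)))*(-96) = (23 + (-49/2 - 23/5))*(-96) = (23 - 291/10)*(-96) = -61/10*(-96) = 2928/5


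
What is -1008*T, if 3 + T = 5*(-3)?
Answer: 18144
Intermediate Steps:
T = -18 (T = -3 + 5*(-3) = -3 - 15 = -18)
-1008*T = -1008*(-18) = 18144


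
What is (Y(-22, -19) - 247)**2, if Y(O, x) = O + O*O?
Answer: 46225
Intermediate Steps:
Y(O, x) = O + O**2
(Y(-22, -19) - 247)**2 = (-22*(1 - 22) - 247)**2 = (-22*(-21) - 247)**2 = (462 - 247)**2 = 215**2 = 46225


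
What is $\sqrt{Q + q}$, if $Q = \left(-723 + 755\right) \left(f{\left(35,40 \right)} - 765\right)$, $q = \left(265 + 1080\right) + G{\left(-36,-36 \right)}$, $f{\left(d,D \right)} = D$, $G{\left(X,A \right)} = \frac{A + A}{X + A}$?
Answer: $7 i \sqrt{446} \approx 147.83 i$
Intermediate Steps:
$G{\left(X,A \right)} = \frac{2 A}{A + X}$
$q = 1346$ ($q = \left(265 + 1080\right) + 2 \left(-36\right) \frac{1}{-36 - 36} = 1345 + 2 \left(-36\right) \frac{1}{-72} = 1345 + 2 \left(-36\right) \left(- \frac{1}{72}\right) = 1345 + 1 = 1346$)
$Q = -23200$ ($Q = \left(-723 + 755\right) \left(40 - 765\right) = 32 \left(-725\right) = -23200$)
$\sqrt{Q + q} = \sqrt{-23200 + 1346} = \sqrt{-21854} = 7 i \sqrt{446}$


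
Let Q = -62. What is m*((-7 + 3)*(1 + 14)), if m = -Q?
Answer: -3720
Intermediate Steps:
m = 62 (m = -1*(-62) = 62)
m*((-7 + 3)*(1 + 14)) = 62*((-7 + 3)*(1 + 14)) = 62*(-4*15) = 62*(-60) = -3720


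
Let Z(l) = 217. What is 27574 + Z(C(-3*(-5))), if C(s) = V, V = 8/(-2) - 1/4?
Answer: 27791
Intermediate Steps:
V = -17/4 (V = 8*(-½) - 1*¼ = -4 - ¼ = -17/4 ≈ -4.2500)
C(s) = -17/4
27574 + Z(C(-3*(-5))) = 27574 + 217 = 27791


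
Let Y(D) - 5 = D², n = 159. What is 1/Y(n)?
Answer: 1/25286 ≈ 3.9548e-5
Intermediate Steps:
Y(D) = 5 + D²
1/Y(n) = 1/(5 + 159²) = 1/(5 + 25281) = 1/25286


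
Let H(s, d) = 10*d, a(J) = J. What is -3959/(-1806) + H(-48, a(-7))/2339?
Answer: 9133681/4224234 ≈ 2.1622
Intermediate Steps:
-3959/(-1806) + H(-48, a(-7))/2339 = -3959/(-1806) + (10*(-7))/2339 = -3959*(-1/1806) - 70*1/2339 = 3959/1806 - 70/2339 = 9133681/4224234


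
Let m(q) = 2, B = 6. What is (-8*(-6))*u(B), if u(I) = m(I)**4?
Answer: 768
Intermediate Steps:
u(I) = 16 (u(I) = 2**4 = 16)
(-8*(-6))*u(B) = -8*(-6)*16 = 48*16 = 768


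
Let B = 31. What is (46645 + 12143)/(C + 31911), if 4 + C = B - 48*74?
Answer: 3266/1577 ≈ 2.0710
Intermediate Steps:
C = -3525 (C = -4 + (31 - 48*74) = -4 + (31 - 3552) = -4 - 3521 = -3525)
(46645 + 12143)/(C + 31911) = (46645 + 12143)/(-3525 + 31911) = 58788/28386 = 58788*(1/28386) = 3266/1577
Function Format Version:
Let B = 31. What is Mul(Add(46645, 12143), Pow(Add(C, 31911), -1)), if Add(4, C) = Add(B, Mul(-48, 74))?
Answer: Rational(3266, 1577) ≈ 2.0710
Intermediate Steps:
C = -3525 (C = Add(-4, Add(31, Mul(-48, 74))) = Add(-4, Add(31, -3552)) = Add(-4, -3521) = -3525)
Mul(Add(46645, 12143), Pow(Add(C, 31911), -1)) = Mul(Add(46645, 12143), Pow(Add(-3525, 31911), -1)) = Mul(58788, Pow(28386, -1)) = Mul(58788, Rational(1, 28386)) = Rational(3266, 1577)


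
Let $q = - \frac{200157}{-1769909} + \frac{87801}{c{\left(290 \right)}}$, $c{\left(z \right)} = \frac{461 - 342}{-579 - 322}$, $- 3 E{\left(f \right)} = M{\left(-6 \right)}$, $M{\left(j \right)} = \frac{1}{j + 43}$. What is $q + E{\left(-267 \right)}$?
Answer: $- \frac{130602394749803}{196459899} \approx -6.6478 \cdot 10^{5}$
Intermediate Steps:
$M{\left(j \right)} = \frac{1}{43 + j}$
$E{\left(f \right)} = - \frac{1}{111}$ ($E{\left(f \right)} = - \frac{1}{3 \left(43 - 6\right)} = - \frac{1}{3 \cdot 37} = \left(- \frac{1}{3}\right) \frac{1}{37} = - \frac{1}{111}$)
$c{\left(z \right)} = - \frac{7}{53}$ ($c{\left(z \right)} = \frac{119}{-901} = 119 \left(- \frac{1}{901}\right) = - \frac{7}{53}$)
$q = - \frac{1176598134954}{1769909}$ ($q = - \frac{200157}{-1769909} + \frac{87801}{- \frac{7}{53}} = \left(-200157\right) \left(- \frac{1}{1769909}\right) + 87801 \left(- \frac{53}{7}\right) = \frac{200157}{1769909} - 664779 = - \frac{1176598134954}{1769909} \approx -6.6478 \cdot 10^{5}$)
$q + E{\left(-267 \right)} = - \frac{1176598134954}{1769909} - \frac{1}{111} = - \frac{130602394749803}{196459899}$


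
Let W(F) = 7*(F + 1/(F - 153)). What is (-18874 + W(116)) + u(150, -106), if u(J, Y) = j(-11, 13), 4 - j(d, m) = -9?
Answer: -667820/37 ≈ -18049.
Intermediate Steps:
j(d, m) = 13 (j(d, m) = 4 - 1*(-9) = 4 + 9 = 13)
W(F) = 7*F + 7/(-153 + F) (W(F) = 7*(F + 1/(-153 + F)) = 7*F + 7/(-153 + F))
u(J, Y) = 13
(-18874 + W(116)) + u(150, -106) = (-18874 + 7*(1 + 116² - 153*116)/(-153 + 116)) + 13 = (-18874 + 7*(1 + 13456 - 17748)/(-37)) + 13 = (-18874 + 7*(-1/37)*(-4291)) + 13 = (-18874 + 30037/37) + 13 = -668301/37 + 13 = -667820/37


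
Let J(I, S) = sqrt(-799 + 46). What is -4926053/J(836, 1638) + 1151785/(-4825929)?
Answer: -1151785/4825929 + 4926053*I*sqrt(753)/753 ≈ -0.23867 + 1.7952e+5*I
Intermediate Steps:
J(I, S) = I*sqrt(753) (J(I, S) = sqrt(-753) = I*sqrt(753))
-4926053/J(836, 1638) + 1151785/(-4825929) = -4926053*(-I*sqrt(753)/753) + 1151785/(-4825929) = -(-4926053)*I*sqrt(753)/753 + 1151785*(-1/4825929) = 4926053*I*sqrt(753)/753 - 1151785/4825929 = -1151785/4825929 + 4926053*I*sqrt(753)/753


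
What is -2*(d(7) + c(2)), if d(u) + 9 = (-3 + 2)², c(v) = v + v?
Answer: 8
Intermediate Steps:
c(v) = 2*v
d(u) = -8 (d(u) = -9 + (-3 + 2)² = -9 + (-1)² = -9 + 1 = -8)
-2*(d(7) + c(2)) = -2*(-8 + 2*2) = -2*(-8 + 4) = -2*(-4) = 8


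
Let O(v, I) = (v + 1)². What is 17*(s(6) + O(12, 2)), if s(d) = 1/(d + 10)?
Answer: 45985/16 ≈ 2874.1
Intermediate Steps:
s(d) = 1/(10 + d)
O(v, I) = (1 + v)²
17*(s(6) + O(12, 2)) = 17*(1/(10 + 6) + (1 + 12)²) = 17*(1/16 + 13²) = 17*(1/16 + 169) = 17*(2705/16) = 45985/16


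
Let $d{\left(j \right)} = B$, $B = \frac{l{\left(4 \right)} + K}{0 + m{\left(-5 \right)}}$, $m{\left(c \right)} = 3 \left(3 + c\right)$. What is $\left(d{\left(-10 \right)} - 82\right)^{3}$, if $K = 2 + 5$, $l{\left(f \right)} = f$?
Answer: $- \frac{127263527}{216} \approx -5.8918 \cdot 10^{5}$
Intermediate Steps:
$m{\left(c \right)} = 9 + 3 c$
$K = 7$
$B = - \frac{11}{6}$ ($B = \frac{4 + 7}{0 + \left(9 + 3 \left(-5\right)\right)} = \frac{11}{0 + \left(9 - 15\right)} = \frac{11}{0 - 6} = \frac{11}{-6} = 11 \left(- \frac{1}{6}\right) = - \frac{11}{6} \approx -1.8333$)
$d{\left(j \right)} = - \frac{11}{6}$
$\left(d{\left(-10 \right)} - 82\right)^{3} = \left(- \frac{11}{6} - 82\right)^{3} = \left(- \frac{503}{6}\right)^{3} = - \frac{127263527}{216}$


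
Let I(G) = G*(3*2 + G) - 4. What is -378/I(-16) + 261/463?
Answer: -22383/12038 ≈ -1.8594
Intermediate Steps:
I(G) = -4 + G*(6 + G) (I(G) = G*(6 + G) - 4 = -4 + G*(6 + G))
-378/I(-16) + 261/463 = -378/(-4 + (-16)² + 6*(-16)) + 261/463 = -378/(-4 + 256 - 96) + 261*(1/463) = -378/156 + 261/463 = -378*1/156 + 261/463 = -63/26 + 261/463 = -22383/12038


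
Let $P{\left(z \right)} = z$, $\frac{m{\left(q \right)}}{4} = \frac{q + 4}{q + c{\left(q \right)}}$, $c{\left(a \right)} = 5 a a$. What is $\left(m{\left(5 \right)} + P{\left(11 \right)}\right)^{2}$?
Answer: $\frac{537289}{4225} \approx 127.17$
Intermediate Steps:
$c{\left(a \right)} = 5 a^{2}$
$m{\left(q \right)} = \frac{4 \left(4 + q\right)}{q + 5 q^{2}}$ ($m{\left(q \right)} = 4 \frac{q + 4}{q + 5 q^{2}} = 4 \frac{4 + q}{q + 5 q^{2}} = \frac{4 \left(4 + q\right)}{q + 5 q^{2}}$)
$\left(m{\left(5 \right)} + P{\left(11 \right)}\right)^{2} = \left(\frac{4 \left(4 + 5\right)}{5 \left(1 + 5 \cdot 5\right)} + 11\right)^{2} = \left(4 \cdot \frac{1}{5} \frac{1}{1 + 25} \cdot 9 + 11\right)^{2} = \left(4 \cdot \frac{1}{5} \cdot \frac{1}{26} \cdot 9 + 11\right)^{2} = \left(\frac{18}{65} + 11\right)^{2} = \left(\frac{733}{65}\right)^{2} = \frac{537289}{4225}$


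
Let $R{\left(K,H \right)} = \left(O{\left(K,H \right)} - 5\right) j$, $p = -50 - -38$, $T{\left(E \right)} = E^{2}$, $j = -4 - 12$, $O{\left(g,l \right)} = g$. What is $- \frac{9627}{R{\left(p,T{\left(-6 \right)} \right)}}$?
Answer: $- \frac{9627}{272} \approx -35.393$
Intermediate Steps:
$j = -16$
$p = -12$ ($p = -50 + 38 = -12$)
$R{\left(K,H \right)} = 80 - 16 K$ ($R{\left(K,H \right)} = \left(K - 5\right) \left(-16\right) = \left(-5 + K\right) \left(-16\right) = 80 - 16 K$)
$- \frac{9627}{R{\left(p,T{\left(-6 \right)} \right)}} = - \frac{9627}{80 - -192} = - \frac{9627}{80 + 192} = - \frac{9627}{272}$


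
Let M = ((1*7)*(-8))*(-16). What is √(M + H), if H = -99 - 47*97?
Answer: 3*I*√418 ≈ 61.335*I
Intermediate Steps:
H = -4658 (H = -99 - 4559 = -4658)
M = 896 (M = (7*(-8))*(-16) = -56*(-16) = 896)
√(M + H) = √(896 - 4658) = √(-3762) = 3*I*√418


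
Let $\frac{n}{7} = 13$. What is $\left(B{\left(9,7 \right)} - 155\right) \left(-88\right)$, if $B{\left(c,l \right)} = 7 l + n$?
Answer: $1320$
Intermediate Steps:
$n = 91$ ($n = 7 \cdot 13 = 91$)
$B{\left(c,l \right)} = 91 + 7 l$ ($B{\left(c,l \right)} = 7 l + 91 = 91 + 7 l$)
$\left(B{\left(9,7 \right)} - 155\right) \left(-88\right) = \left(\left(91 + 7 \cdot 7\right) - 155\right) \left(-88\right) = \left(\left(91 + 49\right) - 155\right) \left(-88\right) = \left(140 - 155\right) \left(-88\right) = \left(-15\right) \left(-88\right) = 1320$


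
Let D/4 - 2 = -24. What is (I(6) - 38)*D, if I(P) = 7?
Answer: 2728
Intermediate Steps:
D = -88 (D = 8 + 4*(-24) = 8 - 96 = -88)
(I(6) - 38)*D = (7 - 38)*(-88) = -31*(-88) = 2728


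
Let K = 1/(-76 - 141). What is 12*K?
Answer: -12/217 ≈ -0.055300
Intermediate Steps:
K = -1/217 (K = 1/(-217) = -1/217 ≈ -0.0046083)
12*K = 12*(-1/217) = -12/217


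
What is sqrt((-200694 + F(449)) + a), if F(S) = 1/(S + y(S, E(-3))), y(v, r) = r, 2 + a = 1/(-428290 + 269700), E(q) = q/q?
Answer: I*sqrt(11357240653767487)/237885 ≈ 447.99*I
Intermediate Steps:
E(q) = 1
a = -317181/158590 (a = -2 + 1/(-428290 + 269700) = -2 + 1/(-158590) = -2 - 1/158590 = -317181/158590 ≈ -2.0000)
F(S) = 1/(1 + S) (F(S) = 1/(S + 1) = 1/(1 + S))
sqrt((-200694 + F(449)) + a) = sqrt((-200694 + 1/(1 + 449)) - 317181/158590) = sqrt((-200694 + 1/450) - 317181/158590) = sqrt(-90312299/450 - 317181/158590) = sqrt(-716138511493/3568275) = I*sqrt(11357240653767487)/237885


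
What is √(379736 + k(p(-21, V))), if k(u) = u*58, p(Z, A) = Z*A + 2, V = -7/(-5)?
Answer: √9453670/5 ≈ 614.94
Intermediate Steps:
V = 7/5 (V = -7*(-⅕) = 7/5 ≈ 1.4000)
p(Z, A) = 2 + A*Z (p(Z, A) = A*Z + 2 = 2 + A*Z)
k(u) = 58*u
√(379736 + k(p(-21, V))) = √(379736 + 58*(2 + (7/5)*(-21))) = √(379736 + 58*(2 - 147/5)) = √(379736 + 58*(-137/5)) = √(379736 - 7946/5) = √(1890734/5) = √9453670/5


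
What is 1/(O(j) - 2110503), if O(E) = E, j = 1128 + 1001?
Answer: -1/2108374 ≈ -4.7430e-7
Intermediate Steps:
j = 2129
1/(O(j) - 2110503) = 1/(2129 - 2110503) = 1/(-2108374) = -1/2108374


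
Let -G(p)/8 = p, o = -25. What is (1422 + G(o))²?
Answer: 2630884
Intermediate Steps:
G(p) = -8*p
(1422 + G(o))² = (1422 - 8*(-25))² = (1422 + 200)² = 1622² = 2630884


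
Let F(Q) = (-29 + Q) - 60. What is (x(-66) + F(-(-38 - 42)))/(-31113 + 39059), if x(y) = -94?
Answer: -103/7946 ≈ -0.012962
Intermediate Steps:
F(Q) = -89 + Q
(x(-66) + F(-(-38 - 42)))/(-31113 + 39059) = (-94 + (-89 - (-38 - 42)))/(-31113 + 39059) = (-94 + (-89 - 1*(-80)))/7946 = (-94 + (-89 + 80))*(1/7946) = (-94 - 9)*(1/7946) = -103*1/7946 = -103/7946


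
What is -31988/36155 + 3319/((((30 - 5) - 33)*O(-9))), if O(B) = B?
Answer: 117695309/2603160 ≈ 45.212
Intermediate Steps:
-31988/36155 + 3319/((((30 - 5) - 33)*O(-9))) = -31988/36155 + 3319/((((30 - 5) - 33)*(-9))) = -31988/36155 + 3319/(((25 - 33)*(-9))) = -31988/36155 + 3319/((-8*(-9))) = -31988/36155 + 3319/72 = 117695309/2603160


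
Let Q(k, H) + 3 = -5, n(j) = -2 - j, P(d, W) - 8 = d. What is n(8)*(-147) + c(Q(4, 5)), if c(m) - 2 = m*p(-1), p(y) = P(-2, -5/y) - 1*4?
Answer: 1456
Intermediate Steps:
P(d, W) = 8 + d
p(y) = 2 (p(y) = (8 - 2) - 1*4 = 6 - 4 = 2)
Q(k, H) = -8 (Q(k, H) = -3 - 5 = -8)
c(m) = 2 + 2*m (c(m) = 2 + m*2 = 2 + 2*m)
n(8)*(-147) + c(Q(4, 5)) = (-2 - 1*8)*(-147) + (2 + 2*(-8)) = (-2 - 8)*(-147) + (2 - 16) = -10*(-147) - 14 = 1470 - 14 = 1456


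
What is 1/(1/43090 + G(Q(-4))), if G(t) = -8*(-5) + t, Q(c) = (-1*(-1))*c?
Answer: 43090/1551241 ≈ 0.027778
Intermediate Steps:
Q(c) = c (Q(c) = 1*c = c)
G(t) = 40 + t
1/(1/43090 + G(Q(-4))) = 1/(1/43090 + (40 - 4)) = 1/(1/43090 + 36) = 1/(1551241/43090) = 43090/1551241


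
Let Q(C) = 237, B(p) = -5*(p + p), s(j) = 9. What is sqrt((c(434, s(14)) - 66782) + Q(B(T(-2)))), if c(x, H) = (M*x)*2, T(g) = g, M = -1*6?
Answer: 11*I*sqrt(593) ≈ 267.87*I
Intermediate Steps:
M = -6
c(x, H) = -12*x (c(x, H) = -6*x*2 = -12*x)
B(p) = -10*p
sqrt((c(434, s(14)) - 66782) + Q(B(T(-2)))) = sqrt((-12*434 - 66782) + 237) = sqrt((-5208 - 66782) + 237) = sqrt(-71990 + 237) = sqrt(-71753) = 11*I*sqrt(593)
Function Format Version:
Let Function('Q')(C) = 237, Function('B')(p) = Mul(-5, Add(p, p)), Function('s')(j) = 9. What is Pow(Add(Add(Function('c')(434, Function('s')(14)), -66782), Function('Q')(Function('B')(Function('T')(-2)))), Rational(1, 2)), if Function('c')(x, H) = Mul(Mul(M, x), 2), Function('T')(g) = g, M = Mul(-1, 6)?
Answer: Mul(11, I, Pow(593, Rational(1, 2))) ≈ Mul(267.87, I)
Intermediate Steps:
M = -6
Function('c')(x, H) = Mul(-12, x) (Function('c')(x, H) = Mul(Mul(-6, x), 2) = Mul(-12, x))
Function('B')(p) = Mul(-10, p) (Function('B')(p) = Mul(-5, Mul(2, p)) = Mul(-10, p))
Pow(Add(Add(Function('c')(434, Function('s')(14)), -66782), Function('Q')(Function('B')(Function('T')(-2)))), Rational(1, 2)) = Pow(Add(Add(Mul(-12, 434), -66782), 237), Rational(1, 2)) = Pow(Add(Add(-5208, -66782), 237), Rational(1, 2)) = Pow(Add(-71990, 237), Rational(1, 2)) = Pow(-71753, Rational(1, 2)) = Mul(11, I, Pow(593, Rational(1, 2)))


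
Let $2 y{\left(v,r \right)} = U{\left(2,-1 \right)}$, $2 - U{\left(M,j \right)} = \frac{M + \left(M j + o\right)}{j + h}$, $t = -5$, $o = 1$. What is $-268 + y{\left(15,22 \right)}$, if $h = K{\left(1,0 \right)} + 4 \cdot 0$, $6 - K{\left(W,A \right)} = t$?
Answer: $- \frac{5341}{20} \approx -267.05$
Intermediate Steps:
$K{\left(W,A \right)} = 11$ ($K{\left(W,A \right)} = 6 - -5 = 6 + 5 = 11$)
$h = 11$ ($h = 11 + 4 \cdot 0 = 11 + 0 = 11$)
$U{\left(M,j \right)} = 2 - \frac{1 + M + M j}{11 + j}$ ($U{\left(M,j \right)} = 2 - \frac{M + \left(M j + 1\right)}{j + 11} = 2 - \frac{M + \left(1 + M j\right)}{11 + j} = 2 - \frac{1 + M + M j}{11 + j}$)
$y{\left(v,r \right)} = \frac{19}{20}$ ($y{\left(v,r \right)} = \frac{\frac{1}{11 - 1} \left(21 - 2 + 2 \left(-1\right) - 2 \left(-1\right)\right)}{2} = \frac{\frac{1}{10} \left(21 - 2 - 2 + 2\right)}{2} = \frac{\frac{1}{10} \cdot 19}{2} = \frac{1}{2} \cdot \frac{19}{10} = \frac{19}{20}$)
$-268 + y{\left(15,22 \right)} = -268 + \frac{19}{20} = - \frac{5341}{20}$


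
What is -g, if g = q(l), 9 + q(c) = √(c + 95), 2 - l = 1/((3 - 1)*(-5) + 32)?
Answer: 9 - 3*√5214/22 ≈ -0.84655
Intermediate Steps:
l = 43/22 (l = 2 - 1/((3 - 1)*(-5) + 32) = 2 - 1/(2*(-5) + 32) = 2 - 1/(-10 + 32) = 2 - 1/22 = 43/22 ≈ 1.9545)
q(c) = -9 + √(95 + c) (q(c) = -9 + √(c + 95) = -9 + √(95 + c))
g = -9 + 3*√5214/22 (g = -9 + √(95 + 43/22) = -9 + √(2133/22) = -9 + 3*√5214/22 ≈ 0.84655)
-g = -(-9 + 3*√5214/22) = 9 - 3*√5214/22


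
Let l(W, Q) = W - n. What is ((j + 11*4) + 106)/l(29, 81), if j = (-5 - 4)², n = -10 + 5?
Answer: 231/34 ≈ 6.7941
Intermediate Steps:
n = -5
j = 81 (j = (-9)² = 81)
l(W, Q) = 5 + W (l(W, Q) = W - 1*(-5) = W + 5 = 5 + W)
((j + 11*4) + 106)/l(29, 81) = ((81 + 11*4) + 106)/(5 + 29) = ((81 + 44) + 106)/34 = (125 + 106)*(1/34) = 231*(1/34) = 231/34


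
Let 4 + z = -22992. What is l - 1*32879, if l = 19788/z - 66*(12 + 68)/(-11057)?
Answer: -2090033643406/63566693 ≈ -32879.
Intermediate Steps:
z = -22996 (z = -4 - 22992 = -22996)
l = -24344259/63566693 (l = 19788/(-22996) - 66*(12 + 68)/(-11057) = 19788*(-1/22996) - 66*80*(-1/11057) = -4947/5749 - 5280*(-1/11057) = -4947/5749 + 5280/11057 = -24344259/63566693 ≈ -0.38297)
l - 1*32879 = -24344259/63566693 - 1*32879 = -24344259/63566693 - 32879 = -2090033643406/63566693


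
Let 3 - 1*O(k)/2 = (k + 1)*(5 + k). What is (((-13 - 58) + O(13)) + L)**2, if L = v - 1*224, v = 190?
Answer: 363609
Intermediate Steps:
O(k) = 6 - 2*(1 + k)*(5 + k) (O(k) = 6 - 2*(k + 1)*(5 + k) = 6 - 2*(1 + k)*(5 + k))
L = -34 (L = 190 - 1*224 = 190 - 224 = -34)
(((-13 - 58) + O(13)) + L)**2 = (((-13 - 58) + (-4 - 12*13 - 2*13**2)) - 34)**2 = ((-71 + (-4 - 156 - 2*169)) - 34)**2 = ((-71 + (-4 - 156 - 338)) - 34)**2 = ((-71 - 498) - 34)**2 = (-569 - 34)**2 = (-603)**2 = 363609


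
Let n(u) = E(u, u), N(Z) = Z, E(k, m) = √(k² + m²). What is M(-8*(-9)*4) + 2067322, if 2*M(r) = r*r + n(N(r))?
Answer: 2108794 + 144*√2 ≈ 2.1090e+6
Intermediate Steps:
n(u) = √2*√(u²) (n(u) = √(u² + u²) = √(2*u²) = √2*√(u²))
M(r) = r²/2 + √2*√(r²)/2 (M(r) = (r*r + √2*√(r²))/2 = (r² + √2*√(r²))/2 = r²/2 + √2*√(r²)/2)
M(-8*(-9)*4) + 2067322 = ((-8*(-9)*4)²/2 + √2*√((-8*(-9)*4)²)/2) + 2067322 = ((72*4)²/2 + √2*√((72*4)²)/2) + 2067322 = ((½)*288² + √2*√(288²)/2) + 2067322 = ((½)*82944 + √2*√82944/2) + 2067322 = (41472 + (½)*√2*288) + 2067322 = (41472 + 144*√2) + 2067322 = 2108794 + 144*√2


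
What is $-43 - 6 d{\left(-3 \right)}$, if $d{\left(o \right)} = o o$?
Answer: $-97$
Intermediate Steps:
$d{\left(o \right)} = o^{2}$
$-43 - 6 d{\left(-3 \right)} = -43 - 6 \left(-3\right)^{2} = -43 - 54 = -97$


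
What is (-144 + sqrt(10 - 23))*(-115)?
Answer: 16560 - 115*I*sqrt(13) ≈ 16560.0 - 414.64*I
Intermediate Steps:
(-144 + sqrt(10 - 23))*(-115) = (-144 + sqrt(-13))*(-115) = (-144 + I*sqrt(13))*(-115) = 16560 - 115*I*sqrt(13)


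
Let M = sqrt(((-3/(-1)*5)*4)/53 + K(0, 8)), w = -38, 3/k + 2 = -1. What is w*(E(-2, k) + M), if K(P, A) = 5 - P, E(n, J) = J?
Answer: 38 - 190*sqrt(689)/53 ≈ -56.099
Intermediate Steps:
k = -1 (k = 3/(-2 - 1) = 3/(-3) = 3*(-1/3) = -1)
M = 5*sqrt(689)/53 (M = sqrt(((-3/(-1)*5)*4)/53 + (5 - 1*0)) = sqrt(((-3*(-1)*5)*4)*(1/53) + (5 + 0)) = sqrt(((3*5)*4)*(1/53) + 5) = sqrt((15*4)*(1/53) + 5) = sqrt(60*(1/53) + 5) = sqrt(60/53 + 5) = sqrt(325/53) = 5*sqrt(689)/53 ≈ 2.4763)
w*(E(-2, k) + M) = -38*(-1 + 5*sqrt(689)/53) = 38 - 190*sqrt(689)/53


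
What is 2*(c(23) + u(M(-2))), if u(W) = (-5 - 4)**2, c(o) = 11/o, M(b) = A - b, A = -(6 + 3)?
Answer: 3748/23 ≈ 162.96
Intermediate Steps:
A = -9 (A = -1*9 = -9)
M(b) = -9 - b
u(W) = 81 (u(W) = (-9)**2 = 81)
2*(c(23) + u(M(-2))) = 2*(11/23 + 81) = 2*(1874/23) = 3748/23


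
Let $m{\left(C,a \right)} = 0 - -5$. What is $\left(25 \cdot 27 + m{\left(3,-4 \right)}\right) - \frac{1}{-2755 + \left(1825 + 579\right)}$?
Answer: $\frac{238681}{351} \approx 680.0$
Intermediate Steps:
$m{\left(C,a \right)} = 5$ ($m{\left(C,a \right)} = 0 + 5 = 5$)
$\left(25 \cdot 27 + m{\left(3,-4 \right)}\right) - \frac{1}{-2755 + \left(1825 + 579\right)} = \left(25 \cdot 27 + 5\right) - \frac{1}{-2755 + \left(1825 + 579\right)} = \left(675 + 5\right) - \frac{1}{-2755 + 2404} = 680 - \frac{1}{-351} = 680 - - \frac{1}{351} = 680 + \frac{1}{351} = \frac{238681}{351}$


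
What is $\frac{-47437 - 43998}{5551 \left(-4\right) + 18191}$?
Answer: $\frac{91435}{4013} \approx 22.785$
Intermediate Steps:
$\frac{-47437 - 43998}{5551 \left(-4\right) + 18191} = - \frac{91435}{-22204 + 18191} = - \frac{91435}{-4013} = \left(-91435\right) \left(- \frac{1}{4013}\right) = \frac{91435}{4013}$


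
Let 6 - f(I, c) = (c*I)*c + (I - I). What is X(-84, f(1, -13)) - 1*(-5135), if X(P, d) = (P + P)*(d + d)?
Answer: 59903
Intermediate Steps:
f(I, c) = 6 - I*c**2 (f(I, c) = 6 - ((c*I)*c + (I - I)) = 6 - ((I*c)*c + 0) = 6 - (I*c**2 + 0) = 6 - I*c**2)
X(P, d) = 4*P*d (X(P, d) = (2*P)*(2*d) = 4*P*d)
X(-84, f(1, -13)) - 1*(-5135) = 4*(-84)*(6 - 1*1*(-13)**2) - 1*(-5135) = 4*(-84)*(6 - 1*1*169) + 5135 = 4*(-84)*(6 - 169) + 5135 = 4*(-84)*(-163) + 5135 = 54768 + 5135 = 59903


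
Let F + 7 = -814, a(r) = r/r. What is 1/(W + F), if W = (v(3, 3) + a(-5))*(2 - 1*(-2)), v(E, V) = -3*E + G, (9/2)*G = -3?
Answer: -3/2567 ≈ -0.0011687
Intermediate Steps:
G = -⅔ (G = (2/9)*(-3) = -⅔ ≈ -0.66667)
a(r) = 1
v(E, V) = -⅔ - 3*E (v(E, V) = -3*E - ⅔ = -⅔ - 3*E)
W = -104/3 (W = ((-⅔ - 3*3) + 1)*(2 - 1*(-2)) = ((-⅔ - 9) + 1)*(2 + 2) = (-29/3 + 1)*4 = -26/3*4 = -104/3 ≈ -34.667)
F = -821 (F = -7 - 814 = -821)
1/(W + F) = 1/(-104/3 - 821) = 1/(-2567/3) = -3/2567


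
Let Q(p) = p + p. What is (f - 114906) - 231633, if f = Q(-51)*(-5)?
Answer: -346029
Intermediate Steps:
Q(p) = 2*p
f = 510 (f = (2*(-51))*(-5) = -102*(-5) = 510)
(f - 114906) - 231633 = (510 - 114906) - 231633 = -114396 - 231633 = -346029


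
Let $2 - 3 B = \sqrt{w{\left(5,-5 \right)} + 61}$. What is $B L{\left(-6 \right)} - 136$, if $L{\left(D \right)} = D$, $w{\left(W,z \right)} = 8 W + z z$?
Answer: $-140 + 6 \sqrt{14} \approx -117.55$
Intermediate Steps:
$w{\left(W,z \right)} = z^{2} + 8 W$ ($w{\left(W,z \right)} = 8 W + z^{2} = z^{2} + 8 W$)
$B = \frac{2}{3} - \sqrt{14}$ ($B = \frac{2}{3} - \frac{\sqrt{\left(\left(-5\right)^{2} + 8 \cdot 5\right) + 61}}{3} = \frac{2}{3} - \frac{\sqrt{\left(25 + 40\right) + 61}}{3} = \frac{2}{3} - \frac{\sqrt{65 + 61}}{3} = \frac{2}{3} - \frac{\sqrt{126}}{3} = \frac{2}{3} - \frac{3 \sqrt{14}}{3} = \frac{2}{3} - \sqrt{14} \approx -3.075$)
$B L{\left(-6 \right)} - 136 = \left(\frac{2}{3} - \sqrt{14}\right) \left(-6\right) - 136 = \left(-4 + 6 \sqrt{14}\right) - 136 = -140 + 6 \sqrt{14}$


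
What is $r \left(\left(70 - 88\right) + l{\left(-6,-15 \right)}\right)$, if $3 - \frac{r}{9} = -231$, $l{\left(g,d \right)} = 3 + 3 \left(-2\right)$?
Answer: $-44226$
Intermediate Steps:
$l{\left(g,d \right)} = -3$ ($l{\left(g,d \right)} = 3 - 6 = -3$)
$r = 2106$ ($r = 27 - -2079 = 27 + 2079 = 2106$)
$r \left(\left(70 - 88\right) + l{\left(-6,-15 \right)}\right) = 2106 \left(\left(70 - 88\right) - 3\right) = 2106 \left(-18 - 3\right) = 2106 \left(-21\right) = -44226$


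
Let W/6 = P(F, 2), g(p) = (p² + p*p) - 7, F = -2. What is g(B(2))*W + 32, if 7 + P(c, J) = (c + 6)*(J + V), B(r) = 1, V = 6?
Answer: -718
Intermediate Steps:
g(p) = -7 + 2*p² (g(p) = (p² + p²) - 7 = 2*p² - 7 = -7 + 2*p²)
P(c, J) = -7 + (6 + J)*(6 + c) (P(c, J) = -7 + (c + 6)*(J + 6) = -7 + (6 + c)*(6 + J) = -7 + (6 + J)*(6 + c))
W = 150 (W = 6*(29 + 6*2 + 6*(-2) + 2*(-2)) = 6*(29 + 12 - 12 - 4) = 6*25 = 150)
g(B(2))*W + 32 = (-7 + 2*1²)*150 + 32 = (-7 + 2*1)*150 + 32 = (-7 + 2)*150 + 32 = -5*150 + 32 = -750 + 32 = -718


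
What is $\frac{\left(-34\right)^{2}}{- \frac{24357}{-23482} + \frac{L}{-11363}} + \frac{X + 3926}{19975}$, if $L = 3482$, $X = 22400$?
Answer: $\frac{6166438745835642}{3895210233325} \approx 1583.1$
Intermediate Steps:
$\frac{\left(-34\right)^{2}}{- \frac{24357}{-23482} + \frac{L}{-11363}} + \frac{X + 3926}{19975} = \frac{\left(-34\right)^{2}}{- \frac{24357}{-23482} + \frac{3482}{-11363}} + \frac{22400 + 3926}{19975} = \frac{1156}{\left(-24357\right) \left(- \frac{1}{23482}\right) + 3482 \left(- \frac{1}{11363}\right)} + 26326 \cdot \frac{1}{19975} = \frac{1156}{\frac{24357}{23482} - \frac{3482}{11363}} + \frac{26326}{19975} = \frac{1156}{\frac{195004267}{266825966}} + \frac{26326}{19975} = 1156 \cdot \frac{266825966}{195004267} + \frac{26326}{19975} = \frac{308450816696}{195004267} + \frac{26326}{19975} = \frac{6166438745835642}{3895210233325}$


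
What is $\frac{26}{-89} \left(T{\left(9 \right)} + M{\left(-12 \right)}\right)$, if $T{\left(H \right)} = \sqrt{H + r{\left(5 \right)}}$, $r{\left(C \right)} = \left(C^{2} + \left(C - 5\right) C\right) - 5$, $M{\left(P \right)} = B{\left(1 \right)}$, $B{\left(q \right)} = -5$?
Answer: $\frac{130}{89} - \frac{26 \sqrt{29}}{89} \approx -0.11252$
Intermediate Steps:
$M{\left(P \right)} = -5$
$r{\left(C \right)} = -5 + C^{2} + C \left(-5 + C\right)$ ($r{\left(C \right)} = \left(C^{2} + \left(C - 5\right) C\right) - 5 = \left(C^{2} + \left(-5 + C\right) C\right) - 5 = \left(C^{2} + C \left(-5 + C\right)\right) - 5 = -5 + C^{2} + C \left(-5 + C\right)$)
$T{\left(H \right)} = \sqrt{20 + H}$ ($T{\left(H \right)} = \sqrt{H - \left(30 - 50\right)} = \sqrt{H - -20} = \sqrt{H + 20} = \sqrt{20 + H}$)
$\frac{26}{-89} \left(T{\left(9 \right)} + M{\left(-12 \right)}\right) = \frac{26}{-89} \left(\sqrt{20 + 9} - 5\right) = 26 \left(- \frac{1}{89}\right) \left(\sqrt{29} - 5\right) = - \frac{26 \left(-5 + \sqrt{29}\right)}{89} = \frac{130}{89} - \frac{26 \sqrt{29}}{89}$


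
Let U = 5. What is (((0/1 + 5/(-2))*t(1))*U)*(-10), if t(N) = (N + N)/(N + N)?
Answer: 125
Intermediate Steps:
t(N) = 1 (t(N) = (2*N)/((2*N)) = (2*N)*(1/(2*N)) = 1)
(((0/1 + 5/(-2))*t(1))*U)*(-10) = (((0/1 + 5/(-2))*1)*5)*(-10) = (((0*1 + 5*(-½))*1)*5)*(-10) = (((0 - 5/2)*1)*5)*(-10) = (-5/2*1*5)*(-10) = -5/2*5*(-10) = -25/2*(-10) = 125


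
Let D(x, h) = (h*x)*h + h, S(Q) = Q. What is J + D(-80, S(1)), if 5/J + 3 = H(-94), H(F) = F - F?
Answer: -242/3 ≈ -80.667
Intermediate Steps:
H(F) = 0
D(x, h) = h + x*h² (D(x, h) = x*h² + h = h + x*h²)
J = -5/3 (J = 5/(-3 + 0) = 5/(-3) = 5*(-⅓) = -5/3 ≈ -1.6667)
J + D(-80, S(1)) = -5/3 + 1*(1 + 1*(-80)) = -5/3 + 1*(1 - 80) = -5/3 + 1*(-79) = -5/3 - 79 = -242/3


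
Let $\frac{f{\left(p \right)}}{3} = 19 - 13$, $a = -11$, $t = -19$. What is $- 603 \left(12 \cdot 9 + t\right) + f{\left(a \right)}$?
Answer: $-53649$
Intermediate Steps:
$f{\left(p \right)} = 18$ ($f{\left(p \right)} = 3 \left(19 - 13\right) = 3 \cdot 6 = 18$)
$- 603 \left(12 \cdot 9 + t\right) + f{\left(a \right)} = - 603 \left(12 \cdot 9 - 19\right) + 18 = - 603 \left(108 - 19\right) + 18 = \left(-603\right) 89 + 18 = -53667 + 18 = -53649$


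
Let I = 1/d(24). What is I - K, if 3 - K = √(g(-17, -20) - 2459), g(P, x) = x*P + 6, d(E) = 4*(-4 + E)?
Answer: -239/80 + I*√2113 ≈ -2.9875 + 45.967*I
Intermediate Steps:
d(E) = -16 + 4*E
g(P, x) = 6 + P*x (g(P, x) = P*x + 6 = 6 + P*x)
K = 3 - I*√2113 (K = 3 - √((6 - 17*(-20)) - 2459) = 3 - √((6 + 340) - 2459) = 3 - √(346 - 2459) = 3 - √(-2113) = 3 - I*√2113 ≈ 3.0 - 45.967*I)
I = 1/80 (I = 1/(-16 + 4*24) = 1/(-16 + 96) = 1/80 ≈ 0.012500)
I - K = 1/80 - (3 - I*√2113) = 1/80 + (-3 + I*√2113) = -239/80 + I*√2113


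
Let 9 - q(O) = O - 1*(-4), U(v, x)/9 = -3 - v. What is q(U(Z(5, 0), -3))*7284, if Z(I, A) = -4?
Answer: -29136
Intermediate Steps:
U(v, x) = -27 - 9*v (U(v, x) = 9*(-3 - v) = -27 - 9*v)
q(O) = 5 - O (q(O) = 9 - (O - 1*(-4)) = 9 - (O + 4) = 9 - (4 + O) = 9 + (-4 - O) = 5 - O)
q(U(Z(5, 0), -3))*7284 = (5 - (-27 - 9*(-4)))*7284 = (5 - (-27 + 36))*7284 = (5 - 1*9)*7284 = (5 - 9)*7284 = -4*7284 = -29136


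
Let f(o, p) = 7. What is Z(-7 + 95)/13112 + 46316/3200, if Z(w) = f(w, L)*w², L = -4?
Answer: 2218071/119200 ≈ 18.608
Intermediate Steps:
Z(w) = 7*w²
Z(-7 + 95)/13112 + 46316/3200 = (7*(-7 + 95)²)/13112 + 46316/3200 = (7*88²)*(1/13112) + 46316*(1/3200) = (7*7744)*(1/13112) + 11579/800 = 54208*(1/13112) + 11579/800 = 616/149 + 11579/800 = 2218071/119200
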